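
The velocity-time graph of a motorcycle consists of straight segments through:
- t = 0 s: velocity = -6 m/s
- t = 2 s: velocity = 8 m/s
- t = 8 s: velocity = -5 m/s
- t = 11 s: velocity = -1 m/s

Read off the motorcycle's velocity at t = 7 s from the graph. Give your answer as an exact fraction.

On 2–8 s the graph is linear from 8 to -5 m/s: v(7) = 8 + (-5 − 8)·(7 − 2)/(8 − 2) = -17/6 m/s.

-17/6 m/s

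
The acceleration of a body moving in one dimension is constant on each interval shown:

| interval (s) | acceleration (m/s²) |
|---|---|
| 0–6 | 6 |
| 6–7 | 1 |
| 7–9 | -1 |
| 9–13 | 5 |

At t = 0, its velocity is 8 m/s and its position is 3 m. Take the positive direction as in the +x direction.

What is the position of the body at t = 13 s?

On each constant-a segment, Δv = aΔt and Δx = v₀Δt + ½aΔt²; chain segment to segment.
0–6 s: v starts 8 m/s; Δx = 8·6 + ½·6·6² = 156 m; v ends 44 m/s.
6–7 s: v starts 44 m/s; Δx = 44·1 + ½·1·1² = 44.5 m; v ends 45 m/s.
7–9 s: v starts 45 m/s; Δx = 45·2 + ½·-1·2² = 88 m; v ends 43 m/s.
9–13 s: v starts 43 m/s; Δx = 43·4 + ½·5·4² = 212 m; v ends 63 m/s.
x(13) = 3 + Σ Δx = 503.5 m.

503.5 m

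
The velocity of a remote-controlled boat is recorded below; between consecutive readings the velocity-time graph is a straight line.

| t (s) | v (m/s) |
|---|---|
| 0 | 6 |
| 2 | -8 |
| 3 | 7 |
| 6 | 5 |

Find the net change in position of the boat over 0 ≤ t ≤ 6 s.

Displacement is the signed area under the v-t curve.
0–2 s: ½(6 + -8)(2) = -2 m
2–3 s: ½(-8 + 7)(1) = -0.5 m
3–6 s: ½(7 + 5)(3) = 18 m
Net displacement = 15.5 m

15.5 m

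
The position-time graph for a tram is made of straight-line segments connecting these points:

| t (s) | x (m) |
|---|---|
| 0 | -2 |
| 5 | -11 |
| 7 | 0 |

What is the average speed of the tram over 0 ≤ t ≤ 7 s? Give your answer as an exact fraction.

20/7 m/s

Average speed = (total path length)/(elapsed time); on a piecewise-linear x-t graph the path length is Σ|Δx|.
0–5 s: |Δx| = |-11 − -2| = 9 m
5–7 s: |Δx| = |0 − -11| = 11 m
Total path = 20 m; average speed = 20/7 = 20/7 m/s.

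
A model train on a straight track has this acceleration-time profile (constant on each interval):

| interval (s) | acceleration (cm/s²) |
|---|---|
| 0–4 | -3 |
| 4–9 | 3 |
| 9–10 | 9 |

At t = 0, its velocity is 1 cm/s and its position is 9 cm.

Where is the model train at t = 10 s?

On each constant-a segment, Δv = aΔt and Δx = v₀Δt + ½aΔt²; chain segment to segment.
0–4 s: v starts 1 cm/s; Δx = 1·4 + ½·-3·4² = -20 cm; v ends -11 cm/s.
4–9 s: v starts -11 cm/s; Δx = -11·5 + ½·3·5² = -17.5 cm; v ends 4 cm/s.
9–10 s: v starts 4 cm/s; Δx = 4·1 + ½·9·1² = 8.5 cm; v ends 13 cm/s.
x(10) = 9 + Σ Δx = -20 cm.

-20 cm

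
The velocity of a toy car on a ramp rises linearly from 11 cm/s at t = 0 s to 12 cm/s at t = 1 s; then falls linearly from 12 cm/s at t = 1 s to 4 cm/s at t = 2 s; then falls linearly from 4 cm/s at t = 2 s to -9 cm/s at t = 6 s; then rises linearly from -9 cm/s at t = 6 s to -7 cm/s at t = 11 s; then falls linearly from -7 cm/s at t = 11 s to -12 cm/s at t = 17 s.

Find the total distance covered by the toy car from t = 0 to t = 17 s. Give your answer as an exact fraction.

Total distance travelled is ∫|v| dt — sum the magnitudes of each area piece.
0–1 s: |½(11 + 12)(1)| = 11.5 cm
1–2 s: |½(12 + 4)(1)| = 8 cm
2–6 s: v = 0 at t = 42/13 s; triangle areas 32/13 + 162/13 = 194/13 cm
6–11 s: |½(-9 + -7)(5)| = 40 cm
11–17 s: |½(-7 + -12)(6)| = 57 cm
Total distance = 3417/26 cm

3417/26 cm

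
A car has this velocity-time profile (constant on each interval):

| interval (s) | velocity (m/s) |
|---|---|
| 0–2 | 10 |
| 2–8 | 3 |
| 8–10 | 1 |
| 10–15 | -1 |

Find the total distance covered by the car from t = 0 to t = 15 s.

45 m

Distance (not displacement) is the total path length: add the absolute areas under v-t.
0–2 s: |10| × 2 = 20 m
2–8 s: |3| × 6 = 18 m
8–10 s: |1| × 2 = 2 m
10–15 s: |-1| × 5 = 5 m
Total distance = 45 m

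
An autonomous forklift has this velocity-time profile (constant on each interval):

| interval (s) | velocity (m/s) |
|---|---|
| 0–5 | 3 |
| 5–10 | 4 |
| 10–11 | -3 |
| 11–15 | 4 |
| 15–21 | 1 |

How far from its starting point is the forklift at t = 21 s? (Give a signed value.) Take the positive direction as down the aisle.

Net displacement equals the area under the velocity-time graph (areas below the axis count negative).
0–5 s: 3 × 5 = 15 m
5–10 s: 4 × 5 = 20 m
10–11 s: -3 × 1 = -3 m
11–15 s: 4 × 4 = 16 m
15–21 s: 1 × 6 = 6 m
Net displacement = 54 m

54 m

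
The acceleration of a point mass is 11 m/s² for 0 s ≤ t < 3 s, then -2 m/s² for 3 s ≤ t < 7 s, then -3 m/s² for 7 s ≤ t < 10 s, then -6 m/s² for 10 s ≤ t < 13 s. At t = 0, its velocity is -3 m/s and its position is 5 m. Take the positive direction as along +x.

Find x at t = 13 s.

On each constant-a segment, Δv = aΔt and Δx = v₀Δt + ½aΔt²; chain segment to segment.
0–3 s: v starts -3 m/s; Δx = -3·3 + ½·11·3² = 40.5 m; v ends 30 m/s.
3–7 s: v starts 30 m/s; Δx = 30·4 + ½·-2·4² = 104 m; v ends 22 m/s.
7–10 s: v starts 22 m/s; Δx = 22·3 + ½·-3·3² = 52.5 m; v ends 13 m/s.
10–13 s: v starts 13 m/s; Δx = 13·3 + ½·-6·3² = 12 m; v ends -5 m/s.
x(13) = 5 + Σ Δx = 214 m.

214 m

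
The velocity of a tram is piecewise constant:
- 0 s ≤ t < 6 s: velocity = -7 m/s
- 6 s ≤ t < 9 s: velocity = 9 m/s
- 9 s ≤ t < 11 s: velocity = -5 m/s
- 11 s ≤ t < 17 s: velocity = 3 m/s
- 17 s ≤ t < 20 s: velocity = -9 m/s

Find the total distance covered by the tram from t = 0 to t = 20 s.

124 m

Distance (not displacement) is the total path length: add the absolute areas under v-t.
0–6 s: |-7| × 6 = 42 m
6–9 s: |9| × 3 = 27 m
9–11 s: |-5| × 2 = 10 m
11–17 s: |3| × 6 = 18 m
17–20 s: |-9| × 3 = 27 m
Total distance = 124 m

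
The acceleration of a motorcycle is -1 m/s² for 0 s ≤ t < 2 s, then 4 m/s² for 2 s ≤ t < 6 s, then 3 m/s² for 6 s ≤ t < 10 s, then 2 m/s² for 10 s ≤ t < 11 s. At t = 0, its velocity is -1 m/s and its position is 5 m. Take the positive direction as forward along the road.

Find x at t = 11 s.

123 m

On each constant-a segment, Δv = aΔt and Δx = v₀Δt + ½aΔt²; chain segment to segment.
0–2 s: v starts -1 m/s; Δx = -1·2 + ½·-1·2² = -4 m; v ends -3 m/s.
2–6 s: v starts -3 m/s; Δx = -3·4 + ½·4·4² = 20 m; v ends 13 m/s.
6–10 s: v starts 13 m/s; Δx = 13·4 + ½·3·4² = 76 m; v ends 25 m/s.
10–11 s: v starts 25 m/s; Δx = 25·1 + ½·2·1² = 26 m; v ends 27 m/s.
x(11) = 5 + Σ Δx = 123 m.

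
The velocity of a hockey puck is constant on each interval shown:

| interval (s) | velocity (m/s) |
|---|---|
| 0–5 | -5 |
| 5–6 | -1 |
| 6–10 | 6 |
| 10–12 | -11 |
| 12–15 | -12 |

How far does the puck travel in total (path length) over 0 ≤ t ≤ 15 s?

108 m

Distance (not displacement) is the total path length: add the absolute areas under v-t.
0–5 s: |-5| × 5 = 25 m
5–6 s: |-1| × 1 = 1 m
6–10 s: |6| × 4 = 24 m
10–12 s: |-11| × 2 = 22 m
12–15 s: |-12| × 3 = 36 m
Total distance = 108 m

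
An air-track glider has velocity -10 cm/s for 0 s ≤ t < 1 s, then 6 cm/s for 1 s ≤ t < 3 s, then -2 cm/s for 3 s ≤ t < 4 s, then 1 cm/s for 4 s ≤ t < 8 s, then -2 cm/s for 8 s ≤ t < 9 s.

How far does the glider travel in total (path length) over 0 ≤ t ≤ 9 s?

30 cm

Total distance travelled is ∫|v| dt — sum the magnitudes of each area piece.
0–1 s: |-10| × 1 = 10 cm
1–3 s: |6| × 2 = 12 cm
3–4 s: |-2| × 1 = 2 cm
4–8 s: |1| × 4 = 4 cm
8–9 s: |-2| × 1 = 2 cm
Total distance = 30 cm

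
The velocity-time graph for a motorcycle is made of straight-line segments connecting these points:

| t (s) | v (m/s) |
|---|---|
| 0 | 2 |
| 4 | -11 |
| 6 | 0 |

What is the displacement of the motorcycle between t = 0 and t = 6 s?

Displacement is the signed area under the v-t curve.
0–4 s: ½(2 + -11)(4) = -18 m
4–6 s: ½(-11 + 0)(2) = -11 m
Net displacement = -29 m

-29 m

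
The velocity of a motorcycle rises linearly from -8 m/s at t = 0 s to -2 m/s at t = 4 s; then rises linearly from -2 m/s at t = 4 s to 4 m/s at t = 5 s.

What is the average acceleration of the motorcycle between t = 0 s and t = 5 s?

2.4 m/s²

Average acceleration = Δv/Δt = (4 − -8)/(5 − 0) = 2.4 m/s².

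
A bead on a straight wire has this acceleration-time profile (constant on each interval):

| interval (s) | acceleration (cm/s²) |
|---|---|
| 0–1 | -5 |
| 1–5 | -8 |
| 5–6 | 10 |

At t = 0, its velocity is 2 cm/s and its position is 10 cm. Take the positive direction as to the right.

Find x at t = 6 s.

-96.5 cm

On each constant-a segment, Δv = aΔt and Δx = v₀Δt + ½aΔt²; chain segment to segment.
0–1 s: v starts 2 cm/s; Δx = 2·1 + ½·-5·1² = -0.5 cm; v ends -3 cm/s.
1–5 s: v starts -3 cm/s; Δx = -3·4 + ½·-8·4² = -76 cm; v ends -35 cm/s.
5–6 s: v starts -35 cm/s; Δx = -35·1 + ½·10·1² = -30 cm; v ends -25 cm/s.
x(6) = 10 + Σ Δx = -96.5 cm.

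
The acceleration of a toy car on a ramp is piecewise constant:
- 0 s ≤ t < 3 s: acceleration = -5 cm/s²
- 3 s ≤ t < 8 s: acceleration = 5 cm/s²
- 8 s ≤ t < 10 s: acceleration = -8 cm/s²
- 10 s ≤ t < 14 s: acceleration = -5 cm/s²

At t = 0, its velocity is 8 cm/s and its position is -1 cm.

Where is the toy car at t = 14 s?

On each constant-a segment, Δv = aΔt and Δx = v₀Δt + ½aΔt²; chain segment to segment.
0–3 s: v starts 8 cm/s; Δx = 8·3 + ½·-5·3² = 1.5 cm; v ends -7 cm/s.
3–8 s: v starts -7 cm/s; Δx = -7·5 + ½·5·5² = 27.5 cm; v ends 18 cm/s.
8–10 s: v starts 18 cm/s; Δx = 18·2 + ½·-8·2² = 20 cm; v ends 2 cm/s.
10–14 s: v starts 2 cm/s; Δx = 2·4 + ½·-5·4² = -32 cm; v ends -18 cm/s.
x(14) = -1 + Σ Δx = 16 cm.

16 cm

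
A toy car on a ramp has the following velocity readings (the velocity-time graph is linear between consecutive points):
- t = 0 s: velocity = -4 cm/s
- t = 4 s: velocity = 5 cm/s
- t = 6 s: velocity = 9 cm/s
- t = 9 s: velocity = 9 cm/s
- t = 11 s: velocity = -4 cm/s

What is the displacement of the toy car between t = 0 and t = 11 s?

48 cm

Displacement is the signed area under the v-t curve.
0–4 s: ½(-4 + 5)(4) = 2 cm
4–6 s: ½(5 + 9)(2) = 14 cm
6–9 s: 9 × 3 = 27 cm
9–11 s: ½(9 + -4)(2) = 5 cm
Net displacement = 48 cm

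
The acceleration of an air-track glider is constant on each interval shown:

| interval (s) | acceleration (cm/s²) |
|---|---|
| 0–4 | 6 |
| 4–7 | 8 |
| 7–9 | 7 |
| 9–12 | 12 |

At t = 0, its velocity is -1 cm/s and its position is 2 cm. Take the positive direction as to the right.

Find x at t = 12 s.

496 cm

On each constant-a segment, Δv = aΔt and Δx = v₀Δt + ½aΔt²; chain segment to segment.
0–4 s: v starts -1 cm/s; Δx = -1·4 + ½·6·4² = 44 cm; v ends 23 cm/s.
4–7 s: v starts 23 cm/s; Δx = 23·3 + ½·8·3² = 105 cm; v ends 47 cm/s.
7–9 s: v starts 47 cm/s; Δx = 47·2 + ½·7·2² = 108 cm; v ends 61 cm/s.
9–12 s: v starts 61 cm/s; Δx = 61·3 + ½·12·3² = 237 cm; v ends 97 cm/s.
x(12) = 2 + Σ Δx = 496 cm.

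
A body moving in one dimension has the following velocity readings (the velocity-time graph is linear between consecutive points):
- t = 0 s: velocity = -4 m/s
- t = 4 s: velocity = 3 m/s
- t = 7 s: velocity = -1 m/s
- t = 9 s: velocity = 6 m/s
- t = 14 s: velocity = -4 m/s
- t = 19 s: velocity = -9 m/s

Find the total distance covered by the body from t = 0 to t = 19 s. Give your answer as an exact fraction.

1727/28 m

Distance (not displacement) is the total path length: add the absolute areas under v-t.
0–4 s: v = 0 at t = 16/7 s; triangle areas 32/7 + 18/7 = 50/7 m
4–7 s: v = 0 at t = 6.25 s; triangle areas 3.375 + 0.375 = 3.75 m
7–9 s: v = 0 at t = 51/7 s; triangle areas 1/7 + 36/7 = 37/7 m
9–14 s: v = 0 at t = 12 s; triangle areas 9 + 4 = 13 m
14–19 s: |½(-4 + -9)(5)| = 32.5 m
Total distance = 1727/28 m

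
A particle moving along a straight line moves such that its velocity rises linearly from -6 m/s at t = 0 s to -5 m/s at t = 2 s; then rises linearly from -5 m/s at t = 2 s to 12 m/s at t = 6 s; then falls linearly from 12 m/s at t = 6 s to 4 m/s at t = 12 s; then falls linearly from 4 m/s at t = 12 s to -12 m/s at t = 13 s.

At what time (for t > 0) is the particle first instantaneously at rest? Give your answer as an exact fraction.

t = 54/17 s

v changes sign on 2–6 s (from -5 to 12); the graph is linear there, so v = 0 at t = 2 + (5)·(6 − 2)/(12 − -5) = 54/17 s.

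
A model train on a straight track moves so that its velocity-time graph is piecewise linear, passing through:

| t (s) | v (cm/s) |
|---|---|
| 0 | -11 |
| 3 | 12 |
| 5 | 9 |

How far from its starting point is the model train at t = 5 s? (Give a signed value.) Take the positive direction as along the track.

Displacement is the signed area under the v-t curve.
0–3 s: ½(-11 + 12)(3) = 1.5 cm
3–5 s: ½(12 + 9)(2) = 21 cm
Net displacement = 22.5 cm

22.5 cm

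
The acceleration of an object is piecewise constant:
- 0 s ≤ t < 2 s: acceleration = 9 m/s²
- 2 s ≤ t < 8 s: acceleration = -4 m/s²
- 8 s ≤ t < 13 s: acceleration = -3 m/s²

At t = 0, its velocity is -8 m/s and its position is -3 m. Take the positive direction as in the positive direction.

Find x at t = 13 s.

-120.5 m

On each constant-a segment, Δv = aΔt and Δx = v₀Δt + ½aΔt²; chain segment to segment.
0–2 s: v starts -8 m/s; Δx = -8·2 + ½·9·2² = 2 m; v ends 10 m/s.
2–8 s: v starts 10 m/s; Δx = 10·6 + ½·-4·6² = -12 m; v ends -14 m/s.
8–13 s: v starts -14 m/s; Δx = -14·5 + ½·-3·5² = -107.5 m; v ends -29 m/s.
x(13) = -3 + Σ Δx = -120.5 m.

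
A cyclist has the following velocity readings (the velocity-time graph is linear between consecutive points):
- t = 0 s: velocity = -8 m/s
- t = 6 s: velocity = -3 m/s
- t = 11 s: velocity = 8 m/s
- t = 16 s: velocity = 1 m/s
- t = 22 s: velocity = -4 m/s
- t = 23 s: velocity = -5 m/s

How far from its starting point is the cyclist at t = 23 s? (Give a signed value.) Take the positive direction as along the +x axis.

Net displacement equals the area under the velocity-time graph (areas below the axis count negative).
0–6 s: ½(-8 + -3)(6) = -33 m
6–11 s: ½(-3 + 8)(5) = 12.5 m
11–16 s: ½(8 + 1)(5) = 22.5 m
16–22 s: ½(1 + -4)(6) = -9 m
22–23 s: ½(-4 + -5)(1) = -4.5 m
Net displacement = -11.5 m

-11.5 m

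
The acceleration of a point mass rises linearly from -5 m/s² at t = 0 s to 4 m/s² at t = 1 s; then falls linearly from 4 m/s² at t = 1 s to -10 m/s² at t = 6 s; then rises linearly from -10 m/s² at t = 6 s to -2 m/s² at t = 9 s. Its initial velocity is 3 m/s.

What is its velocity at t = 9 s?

Δv equals the area under the a-t graph; then v = v₀ + Δv.
0–1 s: ½(-5 + 4)(1) = -0.5 m/s
1–6 s: ½(4 + -10)(5) = -15 m/s
6–9 s: ½(-10 + -2)(3) = -18 m/s
Δv = -33.5 m/s, so v(9) = 3 + (-33.5) = -30.5 m/s.

-30.5 m/s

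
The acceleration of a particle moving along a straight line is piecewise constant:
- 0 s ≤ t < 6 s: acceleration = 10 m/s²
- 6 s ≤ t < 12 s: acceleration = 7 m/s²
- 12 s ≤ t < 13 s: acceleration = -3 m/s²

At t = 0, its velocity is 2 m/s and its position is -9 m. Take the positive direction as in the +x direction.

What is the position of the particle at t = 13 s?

783.5 m

On each constant-a segment, Δv = aΔt and Δx = v₀Δt + ½aΔt²; chain segment to segment.
0–6 s: v starts 2 m/s; Δx = 2·6 + ½·10·6² = 192 m; v ends 62 m/s.
6–12 s: v starts 62 m/s; Δx = 62·6 + ½·7·6² = 498 m; v ends 104 m/s.
12–13 s: v starts 104 m/s; Δx = 104·1 + ½·-3·1² = 102.5 m; v ends 101 m/s.
x(13) = -9 + Σ Δx = 783.5 m.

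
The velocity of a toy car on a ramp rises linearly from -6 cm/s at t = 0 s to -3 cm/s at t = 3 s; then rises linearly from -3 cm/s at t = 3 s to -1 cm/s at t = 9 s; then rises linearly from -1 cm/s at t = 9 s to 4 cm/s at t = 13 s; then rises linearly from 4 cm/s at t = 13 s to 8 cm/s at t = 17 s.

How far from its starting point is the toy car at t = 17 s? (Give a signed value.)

4.5 cm

Displacement is the signed area under the v-t curve.
0–3 s: ½(-6 + -3)(3) = -13.5 cm
3–9 s: ½(-3 + -1)(6) = -12 cm
9–13 s: ½(-1 + 4)(4) = 6 cm
13–17 s: ½(4 + 8)(4) = 24 cm
Net displacement = 4.5 cm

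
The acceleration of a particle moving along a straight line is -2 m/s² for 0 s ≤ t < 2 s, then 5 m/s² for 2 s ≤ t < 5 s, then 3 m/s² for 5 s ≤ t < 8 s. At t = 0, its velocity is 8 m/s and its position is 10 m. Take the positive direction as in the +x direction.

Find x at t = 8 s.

127 m

On each constant-a segment, Δv = aΔt and Δx = v₀Δt + ½aΔt²; chain segment to segment.
0–2 s: v starts 8 m/s; Δx = 8·2 + ½·-2·2² = 12 m; v ends 4 m/s.
2–5 s: v starts 4 m/s; Δx = 4·3 + ½·5·3² = 34.5 m; v ends 19 m/s.
5–8 s: v starts 19 m/s; Δx = 19·3 + ½·3·3² = 70.5 m; v ends 28 m/s.
x(8) = 10 + Σ Δx = 127 m.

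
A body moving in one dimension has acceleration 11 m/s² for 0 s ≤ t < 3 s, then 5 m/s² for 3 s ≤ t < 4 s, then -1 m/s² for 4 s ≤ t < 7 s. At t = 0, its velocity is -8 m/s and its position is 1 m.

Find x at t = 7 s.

139.5 m

On each constant-a segment, Δv = aΔt and Δx = v₀Δt + ½aΔt²; chain segment to segment.
0–3 s: v starts -8 m/s; Δx = -8·3 + ½·11·3² = 25.5 m; v ends 25 m/s.
3–4 s: v starts 25 m/s; Δx = 25·1 + ½·5·1² = 27.5 m; v ends 30 m/s.
4–7 s: v starts 30 m/s; Δx = 30·3 + ½·-1·3² = 85.5 m; v ends 27 m/s.
x(7) = 1 + Σ Δx = 139.5 m.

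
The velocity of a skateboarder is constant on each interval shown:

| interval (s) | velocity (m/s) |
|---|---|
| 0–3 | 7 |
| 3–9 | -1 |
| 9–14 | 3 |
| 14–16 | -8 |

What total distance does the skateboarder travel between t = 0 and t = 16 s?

58 m

Distance (not displacement) is the total path length: add the absolute areas under v-t.
0–3 s: |7| × 3 = 21 m
3–9 s: |-1| × 6 = 6 m
9–14 s: |3| × 5 = 15 m
14–16 s: |-8| × 2 = 16 m
Total distance = 58 m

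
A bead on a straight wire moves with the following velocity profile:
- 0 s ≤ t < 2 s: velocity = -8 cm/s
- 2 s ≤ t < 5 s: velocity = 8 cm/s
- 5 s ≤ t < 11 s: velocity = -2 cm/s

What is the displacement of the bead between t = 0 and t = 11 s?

Net displacement equals the area under the velocity-time graph (areas below the axis count negative).
0–2 s: -8 × 2 = -16 cm
2–5 s: 8 × 3 = 24 cm
5–11 s: -2 × 6 = -12 cm
Net displacement = -4 cm

-4 cm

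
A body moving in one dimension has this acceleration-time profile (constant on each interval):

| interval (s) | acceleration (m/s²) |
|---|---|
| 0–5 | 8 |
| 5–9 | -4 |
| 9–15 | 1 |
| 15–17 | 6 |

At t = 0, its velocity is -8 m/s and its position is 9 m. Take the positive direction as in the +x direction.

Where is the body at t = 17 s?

335 m

On each constant-a segment, Δv = aΔt and Δx = v₀Δt + ½aΔt²; chain segment to segment.
0–5 s: v starts -8 m/s; Δx = -8·5 + ½·8·5² = 60 m; v ends 32 m/s.
5–9 s: v starts 32 m/s; Δx = 32·4 + ½·-4·4² = 96 m; v ends 16 m/s.
9–15 s: v starts 16 m/s; Δx = 16·6 + ½·1·6² = 114 m; v ends 22 m/s.
15–17 s: v starts 22 m/s; Δx = 22·2 + ½·6·2² = 56 m; v ends 34 m/s.
x(17) = 9 + Σ Δx = 335 m.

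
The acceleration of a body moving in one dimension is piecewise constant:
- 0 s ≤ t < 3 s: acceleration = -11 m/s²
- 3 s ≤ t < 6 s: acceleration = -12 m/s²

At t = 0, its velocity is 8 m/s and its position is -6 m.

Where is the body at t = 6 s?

On each constant-a segment, Δv = aΔt and Δx = v₀Δt + ½aΔt²; chain segment to segment.
0–3 s: v starts 8 m/s; Δx = 8·3 + ½·-11·3² = -25.5 m; v ends -25 m/s.
3–6 s: v starts -25 m/s; Δx = -25·3 + ½·-12·3² = -129 m; v ends -61 m/s.
x(6) = -6 + Σ Δx = -160.5 m.

-160.5 m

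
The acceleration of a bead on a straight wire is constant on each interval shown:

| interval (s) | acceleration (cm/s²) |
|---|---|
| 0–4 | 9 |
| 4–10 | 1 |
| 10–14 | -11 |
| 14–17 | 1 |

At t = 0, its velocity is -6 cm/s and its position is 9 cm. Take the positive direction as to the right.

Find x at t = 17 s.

291.5 cm

On each constant-a segment, Δv = aΔt and Δx = v₀Δt + ½aΔt²; chain segment to segment.
0–4 s: v starts -6 cm/s; Δx = -6·4 + ½·9·4² = 48 cm; v ends 30 cm/s.
4–10 s: v starts 30 cm/s; Δx = 30·6 + ½·1·6² = 198 cm; v ends 36 cm/s.
10–14 s: v starts 36 cm/s; Δx = 36·4 + ½·-11·4² = 56 cm; v ends -8 cm/s.
14–17 s: v starts -8 cm/s; Δx = -8·3 + ½·1·3² = -19.5 cm; v ends -5 cm/s.
x(17) = 9 + Σ Δx = 291.5 cm.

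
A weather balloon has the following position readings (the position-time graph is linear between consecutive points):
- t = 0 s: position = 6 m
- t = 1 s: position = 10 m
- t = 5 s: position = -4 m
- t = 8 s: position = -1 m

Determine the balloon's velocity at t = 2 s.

-3.5 m/s

Velocity is the slope of the x-t graph on 1–5 s: (-4 − 10)/(5 − 1) = -3.5 m/s.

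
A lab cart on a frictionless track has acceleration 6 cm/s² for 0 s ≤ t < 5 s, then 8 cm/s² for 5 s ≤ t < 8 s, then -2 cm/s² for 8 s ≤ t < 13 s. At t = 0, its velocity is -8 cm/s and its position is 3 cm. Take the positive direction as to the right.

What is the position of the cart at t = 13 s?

On each constant-a segment, Δv = aΔt and Δx = v₀Δt + ½aΔt²; chain segment to segment.
0–5 s: v starts -8 cm/s; Δx = -8·5 + ½·6·5² = 35 cm; v ends 22 cm/s.
5–8 s: v starts 22 cm/s; Δx = 22·3 + ½·8·3² = 102 cm; v ends 46 cm/s.
8–13 s: v starts 46 cm/s; Δx = 46·5 + ½·-2·5² = 205 cm; v ends 36 cm/s.
x(13) = 3 + Σ Δx = 345 cm.

345 cm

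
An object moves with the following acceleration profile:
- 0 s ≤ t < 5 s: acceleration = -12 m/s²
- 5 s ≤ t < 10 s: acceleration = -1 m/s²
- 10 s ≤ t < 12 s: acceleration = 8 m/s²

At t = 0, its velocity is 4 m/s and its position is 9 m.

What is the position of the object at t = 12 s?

On each constant-a segment, Δv = aΔt and Δx = v₀Δt + ½aΔt²; chain segment to segment.
0–5 s: v starts 4 m/s; Δx = 4·5 + ½·-12·5² = -130 m; v ends -56 m/s.
5–10 s: v starts -56 m/s; Δx = -56·5 + ½·-1·5² = -292.5 m; v ends -61 m/s.
10–12 s: v starts -61 m/s; Δx = -61·2 + ½·8·2² = -106 m; v ends -45 m/s.
x(12) = 9 + Σ Δx = -519.5 m.

-519.5 m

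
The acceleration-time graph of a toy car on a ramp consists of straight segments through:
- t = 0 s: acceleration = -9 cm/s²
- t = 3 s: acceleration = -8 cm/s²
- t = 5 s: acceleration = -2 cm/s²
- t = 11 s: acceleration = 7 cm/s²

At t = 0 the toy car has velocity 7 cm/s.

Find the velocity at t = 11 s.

Δv equals the area under the a-t graph; then v = v₀ + Δv.
0–3 s: ½(-9 + -8)(3) = -25.5 cm/s
3–5 s: ½(-8 + -2)(2) = -10 cm/s
5–11 s: ½(-2 + 7)(6) = 15 cm/s
Δv = -20.5 cm/s, so v(11) = 7 + (-20.5) = -13.5 cm/s.

-13.5 cm/s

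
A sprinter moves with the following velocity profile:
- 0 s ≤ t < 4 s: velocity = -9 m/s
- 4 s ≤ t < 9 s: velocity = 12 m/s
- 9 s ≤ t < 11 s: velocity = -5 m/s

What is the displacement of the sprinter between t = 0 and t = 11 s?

14 m

Net displacement equals the area under the velocity-time graph (areas below the axis count negative).
0–4 s: -9 × 4 = -36 m
4–9 s: 12 × 5 = 60 m
9–11 s: -5 × 2 = -10 m
Net displacement = 14 m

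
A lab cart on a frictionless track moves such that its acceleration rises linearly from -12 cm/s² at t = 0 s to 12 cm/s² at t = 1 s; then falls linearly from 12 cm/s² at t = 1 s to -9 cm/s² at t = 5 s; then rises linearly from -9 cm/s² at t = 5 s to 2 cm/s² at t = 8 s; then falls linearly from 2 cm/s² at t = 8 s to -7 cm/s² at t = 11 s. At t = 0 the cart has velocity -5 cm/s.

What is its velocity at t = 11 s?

Δv equals the area under the a-t graph; then v = v₀ + Δv.
0–1 s: ½(-12 + 12)(1) = 0 cm/s
1–5 s: ½(12 + -9)(4) = 6 cm/s
5–8 s: ½(-9 + 2)(3) = -10.5 cm/s
8–11 s: ½(2 + -7)(3) = -7.5 cm/s
Δv = -12 cm/s, so v(11) = -5 + (-12) = -17 cm/s.

-17 cm/s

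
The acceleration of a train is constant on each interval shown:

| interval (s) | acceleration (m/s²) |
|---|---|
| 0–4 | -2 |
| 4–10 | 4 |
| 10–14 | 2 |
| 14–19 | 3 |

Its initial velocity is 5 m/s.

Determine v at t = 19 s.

Δv equals the area under the a-t graph; then v = v₀ + Δv.
0–4 s: -2 × 4 = -8 m/s
4–10 s: 4 × 6 = 24 m/s
10–14 s: 2 × 4 = 8 m/s
14–19 s: 3 × 5 = 15 m/s
Δv = 39 m/s, so v(19) = 5 + (39) = 44 m/s.

44 m/s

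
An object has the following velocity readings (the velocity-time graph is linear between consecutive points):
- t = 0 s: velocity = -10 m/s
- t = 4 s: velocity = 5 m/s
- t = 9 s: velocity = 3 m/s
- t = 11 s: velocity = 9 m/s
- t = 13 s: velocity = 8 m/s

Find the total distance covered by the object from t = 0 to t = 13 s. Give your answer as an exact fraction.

197/3 m

Total distance travelled is ∫|v| dt — sum the magnitudes of each area piece.
0–4 s: v = 0 at t = 8/3 s; triangle areas 40/3 + 10/3 = 50/3 m
4–9 s: |½(5 + 3)(5)| = 20 m
9–11 s: |½(3 + 9)(2)| = 12 m
11–13 s: |½(9 + 8)(2)| = 17 m
Total distance = 197/3 m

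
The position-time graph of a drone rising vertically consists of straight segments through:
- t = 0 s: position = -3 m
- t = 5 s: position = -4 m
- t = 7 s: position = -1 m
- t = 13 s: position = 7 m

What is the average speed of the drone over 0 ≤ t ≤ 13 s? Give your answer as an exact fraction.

12/13 m/s

Average speed = (total path length)/(elapsed time); on a piecewise-linear x-t graph the path length is Σ|Δx|.
0–5 s: |Δx| = |-4 − -3| = 1 m
5–7 s: |Δx| = |-1 − -4| = 3 m
7–13 s: |Δx| = |7 − -1| = 8 m
Total path = 12 m; average speed = 12/13 = 12/13 m/s.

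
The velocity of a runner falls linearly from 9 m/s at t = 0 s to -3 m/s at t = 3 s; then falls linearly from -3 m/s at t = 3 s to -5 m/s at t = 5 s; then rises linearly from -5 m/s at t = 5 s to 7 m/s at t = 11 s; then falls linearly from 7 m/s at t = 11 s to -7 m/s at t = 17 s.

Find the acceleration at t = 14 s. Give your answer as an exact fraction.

-7/3 m/s²

Acceleration is the slope of the v-t graph on 11–17 s: (-7 − 7)/(17 − 11) = -7/3 m/s².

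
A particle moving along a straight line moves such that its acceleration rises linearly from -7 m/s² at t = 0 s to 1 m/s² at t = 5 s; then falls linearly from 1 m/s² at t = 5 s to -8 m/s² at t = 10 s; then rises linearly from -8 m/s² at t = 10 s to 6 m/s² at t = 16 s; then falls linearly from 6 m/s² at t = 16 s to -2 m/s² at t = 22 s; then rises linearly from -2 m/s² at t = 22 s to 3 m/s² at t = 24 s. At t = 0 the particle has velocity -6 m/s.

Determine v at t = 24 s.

-31.5 m/s

Δv equals the area under the a-t graph; then v = v₀ + Δv.
0–5 s: ½(-7 + 1)(5) = -15 m/s
5–10 s: ½(1 + -8)(5) = -17.5 m/s
10–16 s: ½(-8 + 6)(6) = -6 m/s
16–22 s: ½(6 + -2)(6) = 12 m/s
22–24 s: ½(-2 + 3)(2) = 1 m/s
Δv = -25.5 m/s, so v(24) = -6 + (-25.5) = -31.5 m/s.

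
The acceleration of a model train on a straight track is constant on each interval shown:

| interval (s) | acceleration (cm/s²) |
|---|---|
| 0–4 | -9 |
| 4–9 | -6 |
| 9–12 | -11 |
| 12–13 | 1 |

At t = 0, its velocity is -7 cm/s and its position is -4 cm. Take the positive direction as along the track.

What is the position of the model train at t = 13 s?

-768 cm

On each constant-a segment, Δv = aΔt and Δx = v₀Δt + ½aΔt²; chain segment to segment.
0–4 s: v starts -7 cm/s; Δx = -7·4 + ½·-9·4² = -100 cm; v ends -43 cm/s.
4–9 s: v starts -43 cm/s; Δx = -43·5 + ½·-6·5² = -290 cm; v ends -73 cm/s.
9–12 s: v starts -73 cm/s; Δx = -73·3 + ½·-11·3² = -268.5 cm; v ends -106 cm/s.
12–13 s: v starts -106 cm/s; Δx = -106·1 + ½·1·1² = -105.5 cm; v ends -105 cm/s.
x(13) = -4 + Σ Δx = -768 cm.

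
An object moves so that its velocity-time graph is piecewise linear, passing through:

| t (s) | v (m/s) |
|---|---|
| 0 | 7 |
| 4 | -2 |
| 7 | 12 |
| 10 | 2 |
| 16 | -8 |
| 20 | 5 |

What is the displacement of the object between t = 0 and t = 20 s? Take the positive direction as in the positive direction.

Displacement is the signed area under the v-t curve.
0–4 s: ½(7 + -2)(4) = 10 m
4–7 s: ½(-2 + 12)(3) = 15 m
7–10 s: ½(12 + 2)(3) = 21 m
10–16 s: ½(2 + -8)(6) = -18 m
16–20 s: ½(-8 + 5)(4) = -6 m
Net displacement = 22 m

22 m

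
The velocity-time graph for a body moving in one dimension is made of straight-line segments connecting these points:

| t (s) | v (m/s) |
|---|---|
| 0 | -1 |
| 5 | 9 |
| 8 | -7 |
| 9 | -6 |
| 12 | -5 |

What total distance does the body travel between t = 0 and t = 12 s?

Total distance travelled is ∫|v| dt — sum the magnitudes of each area piece.
0–5 s: v = 0 at t = 0.5 s; triangle areas 0.25 + 20.25 = 20.5 m
5–8 s: v = 0 at t = 6.6875 s; triangle areas 7.59375 + 4.59375 = 12.1875 m
8–9 s: |½(-7 + -6)(1)| = 6.5 m
9–12 s: |½(-6 + -5)(3)| = 16.5 m
Total distance = 55.6875 m

55.6875 m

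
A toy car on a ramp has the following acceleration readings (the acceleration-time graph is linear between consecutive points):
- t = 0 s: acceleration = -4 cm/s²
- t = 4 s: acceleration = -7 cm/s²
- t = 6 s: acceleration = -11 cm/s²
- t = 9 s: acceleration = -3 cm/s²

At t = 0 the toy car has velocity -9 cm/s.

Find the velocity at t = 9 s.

Δv equals the area under the a-t graph; then v = v₀ + Δv.
0–4 s: ½(-4 + -7)(4) = -22 cm/s
4–6 s: ½(-7 + -11)(2) = -18 cm/s
6–9 s: ½(-11 + -3)(3) = -21 cm/s
Δv = -61 cm/s, so v(9) = -9 + (-61) = -70 cm/s.

-70 cm/s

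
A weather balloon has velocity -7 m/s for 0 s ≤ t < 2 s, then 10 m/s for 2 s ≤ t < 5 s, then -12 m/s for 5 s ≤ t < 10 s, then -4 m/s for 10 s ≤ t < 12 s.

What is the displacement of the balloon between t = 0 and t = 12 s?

-52 m

Displacement is the signed area under the v-t curve.
0–2 s: -7 × 2 = -14 m
2–5 s: 10 × 3 = 30 m
5–10 s: -12 × 5 = -60 m
10–12 s: -4 × 2 = -8 m
Net displacement = -52 m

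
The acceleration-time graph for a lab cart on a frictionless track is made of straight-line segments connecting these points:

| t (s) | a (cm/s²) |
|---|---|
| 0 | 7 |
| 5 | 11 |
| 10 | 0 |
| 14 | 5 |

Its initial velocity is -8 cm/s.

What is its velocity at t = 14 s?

Δv equals the area under the a-t graph; then v = v₀ + Δv.
0–5 s: ½(7 + 11)(5) = 45 cm/s
5–10 s: ½(11 + 0)(5) = 27.5 cm/s
10–14 s: ½(0 + 5)(4) = 10 cm/s
Δv = 82.5 cm/s, so v(14) = -8 + (82.5) = 74.5 cm/s.

74.5 cm/s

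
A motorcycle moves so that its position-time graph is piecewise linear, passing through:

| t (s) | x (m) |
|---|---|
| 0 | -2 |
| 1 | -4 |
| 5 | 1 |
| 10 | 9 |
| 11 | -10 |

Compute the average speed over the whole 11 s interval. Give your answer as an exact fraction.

Average speed = (total path length)/(elapsed time); on a piecewise-linear x-t graph the path length is Σ|Δx|.
0–1 s: |Δx| = |-4 − -2| = 2 m
1–5 s: |Δx| = |1 − -4| = 5 m
5–10 s: |Δx| = |9 − 1| = 8 m
10–11 s: |Δx| = |-10 − 9| = 19 m
Total path = 34 m; average speed = 34/11 = 34/11 m/s.

34/11 m/s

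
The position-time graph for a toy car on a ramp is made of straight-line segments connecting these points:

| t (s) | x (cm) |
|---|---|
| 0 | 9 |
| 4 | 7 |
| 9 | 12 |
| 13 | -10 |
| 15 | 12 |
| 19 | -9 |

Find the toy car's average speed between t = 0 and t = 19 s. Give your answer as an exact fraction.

72/19 cm/s

Average speed = (total path length)/(elapsed time); on a piecewise-linear x-t graph the path length is Σ|Δx|.
0–4 s: |Δx| = |7 − 9| = 2 cm
4–9 s: |Δx| = |12 − 7| = 5 cm
9–13 s: |Δx| = |-10 − 12| = 22 cm
13–15 s: |Δx| = |12 − -10| = 22 cm
15–19 s: |Δx| = |-9 − 12| = 21 cm
Total path = 72 cm; average speed = 72/19 = 72/19 cm/s.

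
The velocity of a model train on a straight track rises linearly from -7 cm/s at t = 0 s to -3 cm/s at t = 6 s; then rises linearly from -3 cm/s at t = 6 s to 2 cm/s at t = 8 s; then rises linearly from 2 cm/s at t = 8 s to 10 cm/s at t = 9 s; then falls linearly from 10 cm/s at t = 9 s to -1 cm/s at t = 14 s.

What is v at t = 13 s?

On 9–14 s the graph is linear from 10 to -1 cm/s: v(13) = 10 + (-1 − 10)·(13 − 9)/(14 − 9) = 1.2 cm/s.

1.2 cm/s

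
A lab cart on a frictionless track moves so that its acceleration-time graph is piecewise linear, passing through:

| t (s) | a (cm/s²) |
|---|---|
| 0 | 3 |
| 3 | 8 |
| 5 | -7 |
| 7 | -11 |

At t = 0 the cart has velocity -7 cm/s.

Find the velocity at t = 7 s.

-7.5 cm/s

Δv equals the area under the a-t graph; then v = v₀ + Δv.
0–3 s: ½(3 + 8)(3) = 16.5 cm/s
3–5 s: ½(8 + -7)(2) = 1 cm/s
5–7 s: ½(-7 + -11)(2) = -18 cm/s
Δv = -0.5 cm/s, so v(7) = -7 + (-0.5) = -7.5 cm/s.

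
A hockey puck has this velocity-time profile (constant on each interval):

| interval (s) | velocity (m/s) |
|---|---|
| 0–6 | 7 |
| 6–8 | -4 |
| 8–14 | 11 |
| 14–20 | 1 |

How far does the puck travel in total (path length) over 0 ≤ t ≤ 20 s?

122 m

Distance (not displacement) is the total path length: add the absolute areas under v-t.
0–6 s: |7| × 6 = 42 m
6–8 s: |-4| × 2 = 8 m
8–14 s: |11| × 6 = 66 m
14–20 s: |1| × 6 = 6 m
Total distance = 122 m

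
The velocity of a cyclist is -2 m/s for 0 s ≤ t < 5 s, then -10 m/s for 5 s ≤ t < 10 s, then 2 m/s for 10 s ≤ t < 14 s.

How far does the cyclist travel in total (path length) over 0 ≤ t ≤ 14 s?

68 m

Total distance travelled is ∫|v| dt — sum the magnitudes of each area piece.
0–5 s: |-2| × 5 = 10 m
5–10 s: |-10| × 5 = 50 m
10–14 s: |2| × 4 = 8 m
Total distance = 68 m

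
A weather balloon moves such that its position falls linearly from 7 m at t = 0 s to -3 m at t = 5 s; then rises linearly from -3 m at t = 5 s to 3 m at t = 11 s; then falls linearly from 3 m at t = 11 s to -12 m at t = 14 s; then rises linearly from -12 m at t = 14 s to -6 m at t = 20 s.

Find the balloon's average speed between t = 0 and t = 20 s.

Average speed = (total path length)/(elapsed time); on a piecewise-linear x-t graph the path length is Σ|Δx|.
0–5 s: |Δx| = |-3 − 7| = 10 m
5–11 s: |Δx| = |3 − -3| = 6 m
11–14 s: |Δx| = |-12 − 3| = 15 m
14–20 s: |Δx| = |-6 − -12| = 6 m
Total path = 37 m; average speed = 37/20 = 1.85 m/s.

1.85 m/s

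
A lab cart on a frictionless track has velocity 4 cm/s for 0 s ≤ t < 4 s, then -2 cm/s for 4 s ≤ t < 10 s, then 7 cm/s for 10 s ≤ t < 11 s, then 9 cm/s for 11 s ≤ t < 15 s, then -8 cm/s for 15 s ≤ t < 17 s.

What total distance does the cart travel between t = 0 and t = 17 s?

87 cm

Total distance travelled is ∫|v| dt — sum the magnitudes of each area piece.
0–4 s: |4| × 4 = 16 cm
4–10 s: |-2| × 6 = 12 cm
10–11 s: |7| × 1 = 7 cm
11–15 s: |9| × 4 = 36 cm
15–17 s: |-8| × 2 = 16 cm
Total distance = 87 cm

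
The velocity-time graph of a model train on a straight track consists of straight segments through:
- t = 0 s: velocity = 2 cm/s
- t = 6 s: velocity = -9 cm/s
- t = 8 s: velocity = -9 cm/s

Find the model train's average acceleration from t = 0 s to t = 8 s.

-1.375 cm/s²

Average acceleration = Δv/Δt = (-9 − 2)/(8 − 0) = -1.375 cm/s².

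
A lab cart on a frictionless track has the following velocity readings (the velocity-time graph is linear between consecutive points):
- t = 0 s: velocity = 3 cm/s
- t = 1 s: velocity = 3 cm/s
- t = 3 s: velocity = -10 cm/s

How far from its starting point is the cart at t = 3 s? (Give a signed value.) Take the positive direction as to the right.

-4 cm

Displacement is the signed area under the v-t curve.
0–1 s: 3 × 1 = 3 cm
1–3 s: ½(3 + -10)(2) = -7 cm
Net displacement = -4 cm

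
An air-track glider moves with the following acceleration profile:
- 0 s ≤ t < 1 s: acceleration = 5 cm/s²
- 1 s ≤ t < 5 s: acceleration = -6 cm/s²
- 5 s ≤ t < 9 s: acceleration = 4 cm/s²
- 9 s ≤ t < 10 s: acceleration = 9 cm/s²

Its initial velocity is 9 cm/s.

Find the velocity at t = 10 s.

Δv equals the area under the a-t graph; then v = v₀ + Δv.
0–1 s: 5 × 1 = 5 cm/s
1–5 s: -6 × 4 = -24 cm/s
5–9 s: 4 × 4 = 16 cm/s
9–10 s: 9 × 1 = 9 cm/s
Δv = 6 cm/s, so v(10) = 9 + (6) = 15 cm/s.

15 cm/s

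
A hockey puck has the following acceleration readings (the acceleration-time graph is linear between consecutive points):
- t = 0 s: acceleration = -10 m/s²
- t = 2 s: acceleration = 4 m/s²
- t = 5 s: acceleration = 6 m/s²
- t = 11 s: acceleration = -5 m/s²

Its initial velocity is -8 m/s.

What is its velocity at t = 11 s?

4 m/s

Δv equals the area under the a-t graph; then v = v₀ + Δv.
0–2 s: ½(-10 + 4)(2) = -6 m/s
2–5 s: ½(4 + 6)(3) = 15 m/s
5–11 s: ½(6 + -5)(6) = 3 m/s
Δv = 12 m/s, so v(11) = -8 + (12) = 4 m/s.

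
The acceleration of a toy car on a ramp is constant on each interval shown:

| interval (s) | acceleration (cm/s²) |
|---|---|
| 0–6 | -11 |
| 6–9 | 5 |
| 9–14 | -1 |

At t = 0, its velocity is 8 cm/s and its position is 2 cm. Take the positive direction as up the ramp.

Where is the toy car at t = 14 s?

On each constant-a segment, Δv = aΔt and Δx = v₀Δt + ½aΔt²; chain segment to segment.
0–6 s: v starts 8 cm/s; Δx = 8·6 + ½·-11·6² = -150 cm; v ends -58 cm/s.
6–9 s: v starts -58 cm/s; Δx = -58·3 + ½·5·3² = -151.5 cm; v ends -43 cm/s.
9–14 s: v starts -43 cm/s; Δx = -43·5 + ½·-1·5² = -227.5 cm; v ends -48 cm/s.
x(14) = 2 + Σ Δx = -527 cm.

-527 cm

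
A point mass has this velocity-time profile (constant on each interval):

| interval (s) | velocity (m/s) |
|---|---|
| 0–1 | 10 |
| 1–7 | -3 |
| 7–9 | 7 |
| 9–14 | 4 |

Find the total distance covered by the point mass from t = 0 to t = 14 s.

Total distance travelled is ∫|v| dt — sum the magnitudes of each area piece.
0–1 s: |10| × 1 = 10 m
1–7 s: |-3| × 6 = 18 m
7–9 s: |7| × 2 = 14 m
9–14 s: |4| × 5 = 20 m
Total distance = 62 m

62 m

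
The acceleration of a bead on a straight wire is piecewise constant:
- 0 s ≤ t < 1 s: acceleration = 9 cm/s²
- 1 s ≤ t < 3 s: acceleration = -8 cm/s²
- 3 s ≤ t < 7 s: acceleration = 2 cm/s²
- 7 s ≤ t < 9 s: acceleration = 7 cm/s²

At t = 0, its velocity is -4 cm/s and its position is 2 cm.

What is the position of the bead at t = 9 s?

On each constant-a segment, Δv = aΔt and Δx = v₀Δt + ½aΔt²; chain segment to segment.
0–1 s: v starts -4 cm/s; Δx = -4·1 + ½·9·1² = 0.5 cm; v ends 5 cm/s.
1–3 s: v starts 5 cm/s; Δx = 5·2 + ½·-8·2² = -6 cm; v ends -11 cm/s.
3–7 s: v starts -11 cm/s; Δx = -11·4 + ½·2·4² = -28 cm; v ends -3 cm/s.
7–9 s: v starts -3 cm/s; Δx = -3·2 + ½·7·2² = 8 cm; v ends 11 cm/s.
x(9) = 2 + Σ Δx = -23.5 cm.

-23.5 cm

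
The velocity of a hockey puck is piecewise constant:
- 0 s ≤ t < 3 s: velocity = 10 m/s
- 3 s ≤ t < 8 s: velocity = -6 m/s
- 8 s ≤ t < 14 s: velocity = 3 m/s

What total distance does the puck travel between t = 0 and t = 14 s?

78 m

Distance (not displacement) is the total path length: add the absolute areas under v-t.
0–3 s: |10| × 3 = 30 m
3–8 s: |-6| × 5 = 30 m
8–14 s: |3| × 6 = 18 m
Total distance = 78 m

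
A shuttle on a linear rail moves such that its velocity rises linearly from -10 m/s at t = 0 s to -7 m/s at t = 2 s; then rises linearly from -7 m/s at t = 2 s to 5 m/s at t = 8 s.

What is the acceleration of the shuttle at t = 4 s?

Acceleration is the slope of the v-t graph on 2–8 s: (5 − -7)/(8 − 2) = 2 m/s².

2 m/s²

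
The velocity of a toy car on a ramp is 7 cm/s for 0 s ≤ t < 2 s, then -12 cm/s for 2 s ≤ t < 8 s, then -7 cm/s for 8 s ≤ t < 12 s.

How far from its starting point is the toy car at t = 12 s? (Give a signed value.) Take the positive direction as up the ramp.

-86 cm

Net displacement equals the area under the velocity-time graph (areas below the axis count negative).
0–2 s: 7 × 2 = 14 cm
2–8 s: -12 × 6 = -72 cm
8–12 s: -7 × 4 = -28 cm
Net displacement = -86 cm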